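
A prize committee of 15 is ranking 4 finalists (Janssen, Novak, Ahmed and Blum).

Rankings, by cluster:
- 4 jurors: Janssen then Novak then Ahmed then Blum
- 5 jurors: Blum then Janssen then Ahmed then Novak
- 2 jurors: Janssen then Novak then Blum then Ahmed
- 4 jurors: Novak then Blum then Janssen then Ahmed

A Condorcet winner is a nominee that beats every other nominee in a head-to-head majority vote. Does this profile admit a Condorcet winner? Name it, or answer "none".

none

Head-to-head results (15 jurors):
Janssen–Novak: Janssen 11–4.
Janssen vs Ahmed: Janssen, 15–0.
Janssen vs Blum: 6 to 9, Blum.
Novak vs Ahmed: 4+2+4 = 10 for Novak, 5 for Ahmed — Novak by 10–5.
Novak vs Blum: Novak preferred on 4+2+4 = 10 ballots; Novak wins 10–5.
Ahmed–Blum: Blum 11–4.
Each nominee drops at least one matchup (Janssen loses to Blum; Novak loses to Janssen; Ahmed loses to Janssen; Blum loses to Novak); the cycle Janssen beats Novak beats Blum beats Janssen rules out a Condorcet winner.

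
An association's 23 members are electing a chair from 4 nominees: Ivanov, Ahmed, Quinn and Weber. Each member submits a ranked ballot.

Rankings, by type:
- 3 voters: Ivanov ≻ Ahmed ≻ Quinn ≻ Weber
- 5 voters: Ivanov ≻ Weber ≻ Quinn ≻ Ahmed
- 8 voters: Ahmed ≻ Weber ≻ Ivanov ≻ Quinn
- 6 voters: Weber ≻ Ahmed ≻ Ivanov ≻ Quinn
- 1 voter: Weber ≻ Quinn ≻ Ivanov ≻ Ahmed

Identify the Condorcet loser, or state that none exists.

Quinn

Head-to-head results (23 voters):
Ivanov–Ahmed: Ahmed 14–9.
Ivanov vs Quinn: 3+5+8+6 = 22 for Ivanov, 1 for Quinn — Ivanov by 22–1.
Ivanov vs Weber: Ivanov is ranked higher on 3+5 = 8 ballots, Weber on 15. Weber wins 15–8.
Ahmed vs Quinn: 17 to 6, Ahmed.
Ahmed vs Weber: Weber, 12–11.
Quinn–Weber: Weber 20–3.
Quinn loses to every other candidate — it is the Condorcet loser.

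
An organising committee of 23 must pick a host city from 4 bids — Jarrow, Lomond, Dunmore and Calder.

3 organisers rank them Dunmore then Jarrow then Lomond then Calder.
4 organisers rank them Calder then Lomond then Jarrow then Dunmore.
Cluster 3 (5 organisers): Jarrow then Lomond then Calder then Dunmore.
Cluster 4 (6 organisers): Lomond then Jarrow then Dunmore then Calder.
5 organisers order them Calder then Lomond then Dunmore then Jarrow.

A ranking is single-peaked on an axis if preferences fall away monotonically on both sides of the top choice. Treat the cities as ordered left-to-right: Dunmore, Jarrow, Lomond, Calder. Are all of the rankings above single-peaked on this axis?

Axis positions: Dunmore=1, Jarrow=2, Lomond=3, Calder=4.
Cluster 1 (peak Dunmore at position 1): ranking walks positions 1-2-3-4, expanding outward from the peak — single-peaked.
Cluster 2 (peak Calder at position 4): ranking walks positions 4-3-2-1, expanding outward from the peak — single-peaked.
Cluster 3 (peak Jarrow at position 2): ranking walks positions 2-3-4-1, expanding outward from the peak — single-peaked.
Cluster 4 (peak Lomond at position 3): ranking walks positions 3-2-1-4, expanding outward from the peak — single-peaked.
Cluster 5: ranking walks positions 4-3-1-2; Dunmore is ranked above Jarrow even though Jarrow lies between Dunmore and the peak Calder on the axis — preferences dip and rise again. Not single-peaked.
Cluster 5 violates single-peakedness, so the profile is not single-peaked on this axis.

no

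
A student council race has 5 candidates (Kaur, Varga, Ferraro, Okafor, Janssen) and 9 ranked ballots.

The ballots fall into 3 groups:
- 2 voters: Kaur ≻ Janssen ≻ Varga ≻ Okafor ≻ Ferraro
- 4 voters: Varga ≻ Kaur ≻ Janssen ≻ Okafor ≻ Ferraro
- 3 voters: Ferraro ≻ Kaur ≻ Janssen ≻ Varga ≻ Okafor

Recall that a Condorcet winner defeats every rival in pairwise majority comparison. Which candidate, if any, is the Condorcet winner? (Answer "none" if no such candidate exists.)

Pairwise majorities:
Kaur–Varga: Kaur 5–4.
Kaur vs Ferraro: Kaur is ranked higher on 2+4 = 6 ballots, Ferraro on 3. Kaur wins 6–3.
Kaur–Okafor: Kaur 9–0.
Kaur vs Janssen: 9 to 0, Kaur.
Varga vs Ferraro: Varga, 6–3.
Varga vs Okafor: Varga, 9–0.
Varga–Janssen: Janssen 5–4.
Ferraro vs Okafor: Ferraro preferred on 3 ballots; Okafor wins 6–3.
Ferraro vs Janssen: 3 to 6, Janssen.
Okafor–Janssen: Janssen 9–0.
Only Kaur has no losses; Kaur is the Condorcet winner.

Kaur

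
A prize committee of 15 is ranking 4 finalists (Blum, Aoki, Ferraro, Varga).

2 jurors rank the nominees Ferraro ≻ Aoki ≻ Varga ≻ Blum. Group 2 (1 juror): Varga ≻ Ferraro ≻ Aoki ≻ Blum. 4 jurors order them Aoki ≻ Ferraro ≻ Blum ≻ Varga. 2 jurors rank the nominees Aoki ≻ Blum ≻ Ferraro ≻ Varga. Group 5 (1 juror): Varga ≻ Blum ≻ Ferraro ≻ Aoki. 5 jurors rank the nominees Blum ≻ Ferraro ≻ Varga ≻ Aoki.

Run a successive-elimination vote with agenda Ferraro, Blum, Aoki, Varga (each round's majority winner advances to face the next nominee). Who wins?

Round 1: Ferraro vs Blum — 7–8, Blum advances.
Round 2: Blum vs Aoki — 6–9, Aoki advances.
Round 3: Aoki vs Varga — 8–7, Aoki advances.
The agenda winner is Aoki.

Aoki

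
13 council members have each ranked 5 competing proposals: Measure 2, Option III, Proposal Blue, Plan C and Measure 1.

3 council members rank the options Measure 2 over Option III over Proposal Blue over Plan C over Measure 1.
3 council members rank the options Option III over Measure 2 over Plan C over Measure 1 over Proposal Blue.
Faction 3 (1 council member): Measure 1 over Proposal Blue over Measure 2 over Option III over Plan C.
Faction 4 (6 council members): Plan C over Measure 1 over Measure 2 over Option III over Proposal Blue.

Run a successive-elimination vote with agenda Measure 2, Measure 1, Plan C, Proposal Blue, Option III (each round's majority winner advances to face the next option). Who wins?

Round 1: Measure 2 vs Measure 1 — 6–7, Measure 1 advances.
Round 2: Measure 1 vs Plan C — 1–12, Plan C advances.
Round 3: Plan C vs Proposal Blue — 9–4, Plan C advances.
Round 4: Plan C vs Option III — 6–7, Option III advances.
The agenda winner is Option III.

Option III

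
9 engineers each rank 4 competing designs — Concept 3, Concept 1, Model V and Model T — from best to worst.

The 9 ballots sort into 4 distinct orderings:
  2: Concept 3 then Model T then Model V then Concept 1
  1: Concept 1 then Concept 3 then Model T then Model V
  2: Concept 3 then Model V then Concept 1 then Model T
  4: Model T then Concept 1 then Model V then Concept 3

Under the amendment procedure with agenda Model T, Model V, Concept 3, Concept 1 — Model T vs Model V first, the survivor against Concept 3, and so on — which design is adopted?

Concept 1

Round 1: Model T vs Model V — 7–2, Model T advances.
Round 2: Model T vs Concept 3 — 4–5, Concept 3 advances.
Round 3: Concept 3 vs Concept 1 — 4–5, Concept 1 advances.
Concept 1 survives the agenda.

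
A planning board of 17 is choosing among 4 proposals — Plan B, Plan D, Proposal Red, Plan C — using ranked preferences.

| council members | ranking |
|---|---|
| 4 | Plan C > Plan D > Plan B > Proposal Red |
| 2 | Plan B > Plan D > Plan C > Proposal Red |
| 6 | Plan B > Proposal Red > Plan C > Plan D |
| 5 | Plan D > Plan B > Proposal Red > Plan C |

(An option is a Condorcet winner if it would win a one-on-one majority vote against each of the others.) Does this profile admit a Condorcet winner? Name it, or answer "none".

none

Pairwise majorities:
Plan B vs Plan D: Plan D wins 9–8.
Plan B–Proposal Red: Plan B 17–0.
Plan B vs Plan C: Plan B, 13–4.
Plan D vs Proposal Red: Plan D preferred on 4+2+5 = 11 ballots; Plan D wins 11–6.
Plan D vs Plan C: Plan C wins 10–7.
Proposal Red vs Plan C: Proposal Red is ranked higher on 6+5 = 11 ballots, Plan C on 6. Proposal Red wins 11–6.
Each option drops at least one matchup (Plan B loses to Plan D; Plan D loses to Plan C; Proposal Red loses to Plan B; Plan C loses to Plan B); the cycle Plan B → Plan C → Plan D → Plan B rules out a Condorcet winner.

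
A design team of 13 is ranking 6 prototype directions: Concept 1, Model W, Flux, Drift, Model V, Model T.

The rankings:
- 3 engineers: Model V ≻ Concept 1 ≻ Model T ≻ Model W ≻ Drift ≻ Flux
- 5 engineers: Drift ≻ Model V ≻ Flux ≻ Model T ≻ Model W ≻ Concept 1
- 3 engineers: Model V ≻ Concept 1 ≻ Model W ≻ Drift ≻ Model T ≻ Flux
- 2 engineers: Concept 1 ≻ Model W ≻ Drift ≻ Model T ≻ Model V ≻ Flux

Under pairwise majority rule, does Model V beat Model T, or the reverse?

Model V

Ballots ranking Model V above Model T: 3 + 5 + 3 = 11.
Ballots ranking Model T above Model V: 13 − 11 = 2.
Model V wins the head-to-head 11–2.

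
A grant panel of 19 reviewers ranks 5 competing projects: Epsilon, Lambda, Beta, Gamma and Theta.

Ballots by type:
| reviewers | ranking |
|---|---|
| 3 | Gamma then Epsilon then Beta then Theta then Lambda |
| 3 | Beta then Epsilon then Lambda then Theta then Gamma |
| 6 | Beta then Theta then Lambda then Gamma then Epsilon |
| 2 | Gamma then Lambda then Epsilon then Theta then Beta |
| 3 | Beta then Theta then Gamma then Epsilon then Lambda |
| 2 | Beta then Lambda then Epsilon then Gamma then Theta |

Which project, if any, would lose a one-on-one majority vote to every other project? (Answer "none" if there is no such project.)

none

Pairwise majorities:
Epsilon vs Lambda: Epsilon preferred on 3+3+3 = 9 ballots; Lambda wins 10–9.
Epsilon vs Beta: 5 to 14, Beta.
Epsilon vs Gamma: Gamma, 14–5.
Epsilon vs Theta: Epsilon is ranked higher on 3+3+2+2 = 10 ballots, Theta on 9. Epsilon wins 10–9.
Lambda vs Beta: Lambda is ranked higher on 2 ballots, Beta on 17. Beta wins 17–2.
Lambda vs Gamma: 11 to 8, Lambda.
Lambda vs Theta: Theta wins 12–7.
Beta vs Gamma: Beta, 14–5.
Beta vs Theta: Beta wins 17–2.
Gamma vs Theta: 3+2+2 = 7 for Gamma, 12 for Theta — Theta by 12–7.
Every project wins at least one matchup (Epsilon beats Theta; Lambda beats Epsilon; Beta beats Epsilon; Gamma beats Epsilon; Theta beats Lambda), so there is no Condorcet loser.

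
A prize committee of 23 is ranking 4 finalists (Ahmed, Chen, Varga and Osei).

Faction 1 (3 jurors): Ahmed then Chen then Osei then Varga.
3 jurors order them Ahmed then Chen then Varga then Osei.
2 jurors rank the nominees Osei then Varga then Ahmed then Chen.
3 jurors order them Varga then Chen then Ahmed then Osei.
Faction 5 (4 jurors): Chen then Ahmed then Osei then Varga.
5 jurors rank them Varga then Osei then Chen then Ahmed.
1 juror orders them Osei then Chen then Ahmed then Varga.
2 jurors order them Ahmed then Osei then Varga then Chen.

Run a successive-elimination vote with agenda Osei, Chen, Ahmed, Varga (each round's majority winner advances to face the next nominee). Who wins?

Round 1: Osei vs Chen — 10–13, Chen advances.
Round 2: Chen vs Ahmed — 13–10, Chen advances.
Round 3: Chen vs Varga — 11–12, Varga advances.
Varga survives the agenda.

Varga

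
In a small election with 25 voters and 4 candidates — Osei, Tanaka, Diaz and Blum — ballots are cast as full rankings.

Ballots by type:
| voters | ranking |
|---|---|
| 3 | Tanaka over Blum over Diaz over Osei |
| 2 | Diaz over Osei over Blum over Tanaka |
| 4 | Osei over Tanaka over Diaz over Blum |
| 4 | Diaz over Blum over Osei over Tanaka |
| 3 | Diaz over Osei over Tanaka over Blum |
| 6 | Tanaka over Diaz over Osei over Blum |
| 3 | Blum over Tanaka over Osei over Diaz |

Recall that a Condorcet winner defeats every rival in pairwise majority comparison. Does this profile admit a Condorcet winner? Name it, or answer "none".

Check each pair by majority over 25 ballots:
Osei vs Tanaka: Osei preferred on 2+4+4+3 = 13 ballots; Osei wins 13–12.
Osei vs Diaz: Diaz, 18–7.
Osei vs Blum: Osei is ranked higher on 2+4+3+6 = 15 ballots, Blum on 10. Osei wins 15–10.
Tanaka vs Diaz: 16 to 9, Tanaka.
Tanaka vs Blum: Tanaka is ranked higher on 3+4+3+6 = 16 ballots, Blum on 9. Tanaka wins 16–9.
Diaz vs Blum: 2+4+4+3+6 = 19 for Diaz, 6 for Blum — Diaz by 19–6.
Each candidate drops at least one matchup (Osei loses to Diaz; Tanaka loses to Osei; Diaz loses to Tanaka; Blum loses to Osei); the cycle Osei beats Tanaka beats Diaz beats Osei rules out a Condorcet winner.

none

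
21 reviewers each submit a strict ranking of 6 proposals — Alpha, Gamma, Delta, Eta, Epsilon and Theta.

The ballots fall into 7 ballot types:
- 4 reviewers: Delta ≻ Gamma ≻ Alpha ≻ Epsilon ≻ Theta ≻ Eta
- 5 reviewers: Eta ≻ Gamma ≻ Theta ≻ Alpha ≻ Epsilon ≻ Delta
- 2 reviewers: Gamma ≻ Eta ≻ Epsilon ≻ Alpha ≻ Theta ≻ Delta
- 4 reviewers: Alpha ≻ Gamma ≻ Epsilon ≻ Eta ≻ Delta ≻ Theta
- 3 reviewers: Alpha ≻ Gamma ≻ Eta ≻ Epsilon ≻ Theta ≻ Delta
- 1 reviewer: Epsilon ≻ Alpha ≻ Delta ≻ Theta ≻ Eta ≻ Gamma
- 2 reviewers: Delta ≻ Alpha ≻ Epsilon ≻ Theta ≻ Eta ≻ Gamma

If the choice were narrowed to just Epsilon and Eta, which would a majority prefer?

Ballots ranking Epsilon above Eta: 4 + 4 + 1 + 2 = 11.
Ballots ranking Eta above Epsilon: 21 − 11 = 10.
Epsilon wins the head-to-head 11–10.

Epsilon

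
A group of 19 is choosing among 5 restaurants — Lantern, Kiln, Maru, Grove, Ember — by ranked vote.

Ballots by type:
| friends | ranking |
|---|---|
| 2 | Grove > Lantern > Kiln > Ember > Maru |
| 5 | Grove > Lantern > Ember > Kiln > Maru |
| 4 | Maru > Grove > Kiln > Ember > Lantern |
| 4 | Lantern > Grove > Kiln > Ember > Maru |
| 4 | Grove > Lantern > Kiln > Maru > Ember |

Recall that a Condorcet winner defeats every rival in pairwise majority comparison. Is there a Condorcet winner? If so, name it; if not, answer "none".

Head-to-head results (19 friends):
Lantern–Kiln: Lantern 15–4.
Lantern vs Maru: Lantern, 15–4.
Lantern vs Grove: 4 for Lantern, 15 for Grove — Grove by 15–4.
Lantern vs Ember: 2+5+4+4 = 15 for Lantern, 4 for Ember — Lantern by 15–4.
Kiln vs Maru: 15 to 4, Kiln.
Kiln vs Grove: Grove wins 19–0.
Kiln vs Ember: Kiln wins 14–5.
Maru vs Grove: Grove, 15–4.
Maru vs Ember: 4+4 = 8 for Maru, 11 for Ember — Ember by 11–8.
Grove vs Ember: Grove wins 19–0.
Grove beats each of Lantern, Kiln, Maru, Ember — Grove is the Condorcet winner.

Grove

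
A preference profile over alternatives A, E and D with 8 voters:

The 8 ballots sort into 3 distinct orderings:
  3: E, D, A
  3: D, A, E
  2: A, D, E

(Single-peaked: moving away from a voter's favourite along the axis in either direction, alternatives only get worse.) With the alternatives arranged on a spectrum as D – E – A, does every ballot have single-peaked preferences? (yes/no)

Axis positions: D=1, E=2, A=3.
Faction 1 (peak E at position 2): ranking walks positions 2-1-3, expanding outward from the peak — single-peaked.
Faction 2: ranking walks positions 1-3-2; A is ranked above E even though E lies between A and the peak D on the axis — preferences dip and rise again. Not single-peaked.
Faction 3: ranking walks positions 3-1-2; D is ranked above E even though E lies between D and the peak A on the axis — preferences dip and rise again. Not single-peaked.
Faction 2 violates single-peakedness, so the profile is not single-peaked on this axis.

no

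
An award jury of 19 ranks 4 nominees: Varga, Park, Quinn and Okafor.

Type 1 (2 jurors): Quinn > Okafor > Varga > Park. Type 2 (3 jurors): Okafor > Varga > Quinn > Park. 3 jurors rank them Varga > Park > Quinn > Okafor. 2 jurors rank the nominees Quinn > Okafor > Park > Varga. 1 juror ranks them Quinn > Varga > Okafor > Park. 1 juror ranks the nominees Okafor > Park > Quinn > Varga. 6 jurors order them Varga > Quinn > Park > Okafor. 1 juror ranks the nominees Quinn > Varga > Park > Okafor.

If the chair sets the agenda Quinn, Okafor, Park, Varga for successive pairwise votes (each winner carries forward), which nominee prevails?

Varga

Round 1: Quinn vs Okafor — 15–4, Quinn advances.
Round 2: Quinn vs Park — 15–4, Quinn advances.
Round 3: Quinn vs Varga — 7–12, Varga advances.
The agenda winner is Varga.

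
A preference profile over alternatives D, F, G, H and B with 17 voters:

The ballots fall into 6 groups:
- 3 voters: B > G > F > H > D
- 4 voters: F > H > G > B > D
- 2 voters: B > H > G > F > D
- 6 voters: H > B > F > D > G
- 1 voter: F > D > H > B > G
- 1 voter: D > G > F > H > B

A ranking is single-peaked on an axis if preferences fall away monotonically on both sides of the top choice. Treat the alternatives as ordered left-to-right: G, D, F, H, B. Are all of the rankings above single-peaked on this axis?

Axis positions: G=1, D=2, F=3, H=4, B=5.
Group 1: ranking walks positions 5-1-3-4-2; G is ranked above H even though H lies between G and the peak B on the axis — preferences dip and rise again. Not single-peaked.
Group 2: ranking walks positions 3-4-1-5-2; G is ranked above D even though D lies between G and the peak F on the axis — preferences dip and rise again. Not single-peaked.
Group 3: ranking walks positions 5-4-1-3-2; G is ranked above F even though F lies between G and the peak B on the axis — preferences dip and rise again. Not single-peaked.
Group 4 (peak H at position 4): ranking walks positions 4-5-3-2-1, expanding outward from the peak — single-peaked.
Group 5 (peak F at position 3): ranking walks positions 3-2-4-5-1, expanding outward from the peak — single-peaked.
Group 6 (peak D at position 2): ranking walks positions 2-1-3-4-5, expanding outward from the peak — single-peaked.
Group 1 violates single-peakedness, so the profile is not single-peaked on this axis.

no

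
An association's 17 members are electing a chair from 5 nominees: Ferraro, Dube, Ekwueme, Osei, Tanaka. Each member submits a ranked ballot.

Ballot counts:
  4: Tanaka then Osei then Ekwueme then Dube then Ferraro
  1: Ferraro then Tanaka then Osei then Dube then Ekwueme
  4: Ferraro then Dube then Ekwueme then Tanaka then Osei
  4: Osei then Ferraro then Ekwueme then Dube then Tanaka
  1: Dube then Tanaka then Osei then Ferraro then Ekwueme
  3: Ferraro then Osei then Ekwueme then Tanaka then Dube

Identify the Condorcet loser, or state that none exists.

Pairwise majorities:
Ferraro vs Dube: Ferraro is ranked higher on 1+4+4+3 = 12 ballots, Dube on 5. Ferraro wins 12–5.
Ferraro–Ekwueme: Ferraro 13–4.
Ferraro–Osei: Osei 9–8.
Ferraro vs Tanaka: Ferraro wins 12–5.
Dube vs Ekwueme: Ekwueme, 11–6.
Dube vs Osei: 4+1 = 5 for Dube, 12 for Osei — Osei by 12–5.
Dube vs Tanaka: Dube wins 9–8.
Ekwueme vs Osei: 4 for Ekwueme, 13 for Osei — Osei by 13–4.
Ekwueme vs Tanaka: Ekwueme is ranked higher on 4+4+3 = 11 ballots, Tanaka on 6. Ekwueme wins 11–6.
Osei vs Tanaka: Osei preferred on 4+3 = 7 ballots; Tanaka wins 10–7.
No candidate is winless: Ferraro beats Dube; Dube beats Tanaka; Ekwueme beats Dube; Osei beats Ferraro; Tanaka beats Osei. There is no Condorcet loser.

none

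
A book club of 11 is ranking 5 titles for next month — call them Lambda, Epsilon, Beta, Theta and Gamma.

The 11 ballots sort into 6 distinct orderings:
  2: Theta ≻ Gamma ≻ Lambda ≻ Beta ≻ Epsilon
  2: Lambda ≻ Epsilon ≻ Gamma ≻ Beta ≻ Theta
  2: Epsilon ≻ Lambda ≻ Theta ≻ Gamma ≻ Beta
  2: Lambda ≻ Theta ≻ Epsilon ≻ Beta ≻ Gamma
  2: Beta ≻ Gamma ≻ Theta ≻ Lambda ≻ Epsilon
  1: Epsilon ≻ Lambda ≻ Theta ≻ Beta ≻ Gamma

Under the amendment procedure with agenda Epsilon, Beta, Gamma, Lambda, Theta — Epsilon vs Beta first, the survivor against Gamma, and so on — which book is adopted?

Lambda

Round 1: Epsilon vs Beta — 7–4, Epsilon advances.
Round 2: Epsilon vs Gamma — 7–4, Epsilon advances.
Round 3: Epsilon vs Lambda — 3–8, Lambda advances.
Round 4: Lambda vs Theta — 7–4, Lambda advances.
Lambda survives the agenda.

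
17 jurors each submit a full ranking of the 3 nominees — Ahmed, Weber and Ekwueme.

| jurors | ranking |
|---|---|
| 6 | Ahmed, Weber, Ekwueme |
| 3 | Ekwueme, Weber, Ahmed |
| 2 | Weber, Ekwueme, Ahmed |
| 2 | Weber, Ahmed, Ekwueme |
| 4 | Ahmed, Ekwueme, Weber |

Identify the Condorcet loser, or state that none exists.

Ekwueme

Pairwise majorities:
Ahmed–Weber: Ahmed 10–7.
Ahmed vs Ekwueme: Ahmed wins 12–5.
Weber vs Ekwueme: Weber, 10–7.
Only Ekwueme has no wins; Ekwueme is the Condorcet loser.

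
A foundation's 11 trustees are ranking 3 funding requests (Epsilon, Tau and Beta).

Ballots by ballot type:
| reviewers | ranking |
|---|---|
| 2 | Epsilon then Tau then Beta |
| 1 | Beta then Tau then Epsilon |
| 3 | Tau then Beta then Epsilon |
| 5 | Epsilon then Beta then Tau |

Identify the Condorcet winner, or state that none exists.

Epsilon

Check each pair by majority over 11 ballots:
Epsilon vs Tau: Epsilon, 7–4.
Epsilon vs Beta: Epsilon wins 7–4.
Tau vs Beta: Beta, 6–5.
Only Epsilon has no losses; Epsilon is the Condorcet winner.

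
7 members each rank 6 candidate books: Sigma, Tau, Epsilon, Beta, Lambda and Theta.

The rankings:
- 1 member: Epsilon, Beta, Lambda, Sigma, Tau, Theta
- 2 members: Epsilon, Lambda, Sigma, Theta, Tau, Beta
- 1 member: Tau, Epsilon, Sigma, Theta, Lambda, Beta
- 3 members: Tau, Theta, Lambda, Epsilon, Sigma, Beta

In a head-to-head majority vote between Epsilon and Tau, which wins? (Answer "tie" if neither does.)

Tau

Ballots ranking Epsilon above Tau: 1 + 2 = 3.
Ballots ranking Tau above Epsilon: 7 − 3 = 4.
Tau wins the head-to-head 4–3.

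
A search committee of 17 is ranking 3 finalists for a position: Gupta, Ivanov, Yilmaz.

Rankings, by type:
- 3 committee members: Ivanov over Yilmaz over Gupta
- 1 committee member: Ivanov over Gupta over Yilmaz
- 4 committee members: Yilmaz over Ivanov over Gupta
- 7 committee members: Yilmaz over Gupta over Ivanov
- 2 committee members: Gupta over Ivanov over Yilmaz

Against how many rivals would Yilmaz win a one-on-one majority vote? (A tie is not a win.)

2

Yilmaz against each rival (17 committee members):
Yilmaz vs Gupta: Yilmaz is ranked higher on 3+4+7 = 14 ballots, Gupta on 3. Yilmaz wins 14–3.
Yilmaz vs Ivanov: Yilmaz is ranked higher on 4+7 = 11 ballots, Ivanov on 6. Yilmaz wins 11–6.
Yilmaz beats Gupta, Ivanov — 2 pairwise wins.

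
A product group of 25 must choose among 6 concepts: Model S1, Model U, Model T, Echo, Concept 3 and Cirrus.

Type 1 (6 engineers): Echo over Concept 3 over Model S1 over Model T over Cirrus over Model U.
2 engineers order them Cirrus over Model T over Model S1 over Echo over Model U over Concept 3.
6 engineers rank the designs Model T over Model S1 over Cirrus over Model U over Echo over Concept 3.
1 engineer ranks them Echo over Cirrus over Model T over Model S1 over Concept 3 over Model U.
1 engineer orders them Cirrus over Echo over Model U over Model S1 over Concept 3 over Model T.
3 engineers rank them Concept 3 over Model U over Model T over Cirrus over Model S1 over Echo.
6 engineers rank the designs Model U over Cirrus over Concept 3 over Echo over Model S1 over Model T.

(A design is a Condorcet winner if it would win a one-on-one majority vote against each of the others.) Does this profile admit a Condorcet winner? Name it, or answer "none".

none

Check each pair by majority over 25 ballots:
Model S1 vs Model U: 6+2+6+1 = 15 for Model S1, 10 for Model U — Model S1 by 15–10.
Model S1 vs Model T: Model S1 preferred on 6+1+6 = 13 ballots; Model S1 wins 13–12.
Model S1 vs Echo: 2+6+3 = 11 for Model S1, 14 for Echo — Echo by 14–11.
Model S1 vs Concept 3: Model S1 preferred on 2+6+1+1 = 10 ballots; Concept 3 wins 15–10.
Model S1 vs Cirrus: 12 to 13, Cirrus.
Model U vs Model T: Model T wins 15–10.
Model U vs Echo: Model U preferred on 6+3+6 = 15 ballots; Model U wins 15–10.
Model U vs Concept 3: 2+6+1+6 = 15 for Model U, 10 for Concept 3 — Model U by 15–10.
Model U vs Cirrus: 9 to 16, Cirrus.
Model T vs Echo: Echo wins 14–11.
Model T vs Concept 3: 2+6+1 = 9 for Model T, 16 for Concept 3 — Concept 3 by 16–9.
Model T vs Cirrus: Model T wins 15–10.
Echo vs Concept 3: Echo wins 16–9.
Echo–Cirrus: Cirrus 18–7.
Concept 3 vs Cirrus: 9 to 16, Cirrus.
Each design drops at least one matchup (Model S1 loses to Echo; Model U loses to Model S1; Model T loses to Model S1; Echo loses to Model U; Concept 3 loses to Model U; Cirrus loses to Model T); the cycle Model S1 beats Model U beats Echo beats Model S1 rules out a Condorcet winner.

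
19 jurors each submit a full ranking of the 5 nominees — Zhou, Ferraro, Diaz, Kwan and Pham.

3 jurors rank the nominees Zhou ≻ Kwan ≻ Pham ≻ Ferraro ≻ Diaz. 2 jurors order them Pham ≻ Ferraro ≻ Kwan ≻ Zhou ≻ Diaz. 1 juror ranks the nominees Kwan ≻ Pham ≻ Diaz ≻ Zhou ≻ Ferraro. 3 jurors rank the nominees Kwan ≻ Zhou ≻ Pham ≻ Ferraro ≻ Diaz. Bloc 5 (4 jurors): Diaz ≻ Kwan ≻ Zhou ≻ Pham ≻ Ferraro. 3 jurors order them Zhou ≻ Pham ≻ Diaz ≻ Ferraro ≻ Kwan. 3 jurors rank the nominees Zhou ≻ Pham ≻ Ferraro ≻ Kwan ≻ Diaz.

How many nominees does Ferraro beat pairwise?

1

Ferraro against each rival (19 jurors):
Ferraro vs Zhou: 2 for Ferraro, 17 for Zhou — Zhou by 17–2.
Ferraro vs Diaz: Ferraro is ranked higher on 3+2+3+3 = 11 ballots, Diaz on 8. Ferraro wins 11–8.
Ferraro vs Kwan: Ferraro is ranked higher on 2+3+3 = 8 ballots, Kwan on 11. Kwan wins 11–8.
Ferraro vs Pham: 0 to 19, Pham.
Ferraro beats Diaz; loses to Zhou, Kwan, Pham — 1 pairwise win.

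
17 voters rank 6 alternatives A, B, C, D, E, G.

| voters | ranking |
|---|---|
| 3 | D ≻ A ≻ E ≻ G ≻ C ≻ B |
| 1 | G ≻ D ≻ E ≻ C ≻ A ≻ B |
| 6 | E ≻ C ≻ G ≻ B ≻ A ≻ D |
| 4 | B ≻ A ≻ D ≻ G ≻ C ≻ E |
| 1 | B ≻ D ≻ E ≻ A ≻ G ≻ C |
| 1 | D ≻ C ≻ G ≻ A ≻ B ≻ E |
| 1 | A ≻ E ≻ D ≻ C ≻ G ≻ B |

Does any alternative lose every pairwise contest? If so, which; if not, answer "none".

none

Head-to-head results (17 voters):
A vs B: A preferred on 3+1+1+1 = 6 ballots; B wins 11–6.
A vs C: A, 9–8.
A vs D: A is ranked higher on 6+4+1 = 11 ballots, D on 6. A wins 11–6.
A vs E: A is ranked higher on 3+4+1+1 = 9 ballots, E on 8. A wins 9–8.
A vs G: 3+4+1+1 = 9 for A, 8 for G — A by 9–8.
B vs C: B is ranked higher on 4+1 = 5 ballots, C on 12. C wins 12–5.
B–D: B 11–6.
B vs E: 4+1+1 = 6 for B, 11 for E — E by 11–6.
B vs G: G, 12–5.
C vs D: C is ranked higher on 6 ballots, D on 11. D wins 11–6.
C vs E: E wins 12–5.
C–G: G 9–8.
D vs E: D preferred on 3+1+4+1+1 = 10 ballots; D wins 10–7.
D vs G: D, 10–7.
E vs G: 11 to 6, E.
Every alternative wins at least one matchup (A beats C; B beats A; C beats B; D beats C; E beats B; G beats B), so there is no Condorcet loser.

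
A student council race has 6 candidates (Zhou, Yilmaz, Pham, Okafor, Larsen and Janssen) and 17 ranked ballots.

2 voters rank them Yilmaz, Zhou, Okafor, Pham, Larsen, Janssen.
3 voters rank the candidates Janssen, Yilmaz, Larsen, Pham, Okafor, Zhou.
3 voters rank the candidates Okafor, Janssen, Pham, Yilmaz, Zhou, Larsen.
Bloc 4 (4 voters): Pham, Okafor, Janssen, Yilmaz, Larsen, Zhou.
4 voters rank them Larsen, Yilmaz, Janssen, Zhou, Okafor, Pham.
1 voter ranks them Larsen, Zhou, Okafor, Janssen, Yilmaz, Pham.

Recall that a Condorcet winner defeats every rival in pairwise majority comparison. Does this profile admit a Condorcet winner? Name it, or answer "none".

Check each pair by majority over 17 ballots:
Zhou–Yilmaz: Yilmaz 16–1.
Zhou–Pham: Pham 10–7.
Zhou vs Okafor: Okafor wins 10–7.
Zhou vs Larsen: Larsen wins 12–5.
Zhou–Janssen: Janssen 14–3.
Yilmaz vs Pham: Yilmaz wins 10–7.
Yilmaz–Okafor: Yilmaz 9–8.
Yilmaz vs Larsen: Yilmaz, 12–5.
Yilmaz vs Janssen: Janssen, 11–6.
Pham vs Okafor: Okafor wins 10–7.
Pham vs Larsen: Pham, 9–8.
Pham–Janssen: Janssen 11–6.
Okafor vs Larsen: Okafor wins 9–8.
Okafor–Janssen: Okafor 10–7.
Larsen–Janssen: Janssen 10–7.
Each candidate drops at least one matchup (Zhou loses to Yilmaz; Yilmaz loses to Janssen; Pham loses to Yilmaz; Okafor loses to Yilmaz; Larsen loses to Yilmaz; Janssen loses to Okafor); the cycle Yilmaz > Okafor > Janssen > Yilmaz rules out a Condorcet winner.

none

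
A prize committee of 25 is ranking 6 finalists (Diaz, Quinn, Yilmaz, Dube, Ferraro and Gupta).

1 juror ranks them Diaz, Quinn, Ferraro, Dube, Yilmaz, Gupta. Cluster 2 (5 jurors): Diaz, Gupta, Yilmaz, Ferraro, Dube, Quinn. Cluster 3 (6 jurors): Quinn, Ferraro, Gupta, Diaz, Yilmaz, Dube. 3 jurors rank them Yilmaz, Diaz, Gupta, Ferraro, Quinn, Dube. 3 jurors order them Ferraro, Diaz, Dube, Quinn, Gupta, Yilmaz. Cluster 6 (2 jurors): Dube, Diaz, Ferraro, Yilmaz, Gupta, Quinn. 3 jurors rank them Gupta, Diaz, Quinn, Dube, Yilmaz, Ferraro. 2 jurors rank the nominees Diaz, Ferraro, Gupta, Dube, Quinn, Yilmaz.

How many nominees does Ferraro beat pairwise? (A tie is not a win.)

Ferraro against each rival (25 jurors):
Ferraro vs Diaz: Diaz, 16–9.
Ferraro vs Quinn: Ferraro wins 15–10.
Ferraro vs Yilmaz: 1+6+3+2+2 = 14 for Ferraro, 11 for Yilmaz — Ferraro by 14–11.
Ferraro vs Dube: Ferraro is ranked higher on 1+5+6+3+3+2 = 20 ballots, Dube on 5. Ferraro wins 20–5.
Ferraro vs Gupta: Ferraro preferred on 1+6+3+2+2 = 14 ballots; Ferraro wins 14–11.
Ferraro beats Quinn, Yilmaz, Dube, Gupta; loses to Diaz — 4 pairwise wins.

4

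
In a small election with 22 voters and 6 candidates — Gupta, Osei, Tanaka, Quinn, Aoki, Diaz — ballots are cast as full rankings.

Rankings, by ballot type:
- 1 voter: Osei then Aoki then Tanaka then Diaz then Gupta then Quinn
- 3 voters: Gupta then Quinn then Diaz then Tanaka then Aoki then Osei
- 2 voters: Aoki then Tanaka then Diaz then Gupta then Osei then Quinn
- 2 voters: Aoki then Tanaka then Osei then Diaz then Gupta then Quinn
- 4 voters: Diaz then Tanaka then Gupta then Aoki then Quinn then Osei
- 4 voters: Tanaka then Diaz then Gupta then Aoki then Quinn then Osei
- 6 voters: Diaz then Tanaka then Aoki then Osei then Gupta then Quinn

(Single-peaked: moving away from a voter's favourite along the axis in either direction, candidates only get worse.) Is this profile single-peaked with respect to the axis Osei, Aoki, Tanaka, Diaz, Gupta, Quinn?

yes

Axis positions: Osei=1, Aoki=2, Tanaka=3, Diaz=4, Gupta=5, Quinn=6.
Ballot type 1 (peak Osei at position 1): ranking walks positions 1-2-3-4-5-6, expanding outward from the peak — single-peaked.
Ballot type 2 (peak Gupta at position 5): ranking walks positions 5-6-4-3-2-1, expanding outward from the peak — single-peaked.
Ballot type 3 (peak Aoki at position 2): ranking walks positions 2-3-4-5-1-6, expanding outward from the peak — single-peaked.
Ballot type 4 (peak Aoki at position 2): ranking walks positions 2-3-1-4-5-6, expanding outward from the peak — single-peaked.
Ballot type 5 (peak Diaz at position 4): ranking walks positions 4-3-5-2-6-1, expanding outward from the peak — single-peaked.
Ballot type 6 (peak Tanaka at position 3): ranking walks positions 3-4-5-2-6-1, expanding outward from the peak — single-peaked.
Ballot type 7 (peak Diaz at position 4): ranking walks positions 4-3-2-1-5-6, expanding outward from the peak — single-peaked.
Every ranking is single-peaked on this axis.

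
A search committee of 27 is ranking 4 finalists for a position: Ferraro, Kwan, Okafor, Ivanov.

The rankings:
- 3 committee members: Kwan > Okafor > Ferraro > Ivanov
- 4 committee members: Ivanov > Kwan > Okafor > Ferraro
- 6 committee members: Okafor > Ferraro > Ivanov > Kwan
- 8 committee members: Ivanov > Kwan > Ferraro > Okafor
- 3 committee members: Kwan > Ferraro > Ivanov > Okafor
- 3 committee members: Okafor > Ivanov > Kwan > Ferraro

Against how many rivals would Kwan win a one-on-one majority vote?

Kwan against each rival (27 committee members):
Kwan–Ferraro: Kwan 21–6.
Kwan vs Okafor: Kwan, 18–9.
Kwan vs Ivanov: Ivanov wins 21–6.
Kwan beats Ferraro, Okafor; loses to Ivanov — 2 pairwise wins.

2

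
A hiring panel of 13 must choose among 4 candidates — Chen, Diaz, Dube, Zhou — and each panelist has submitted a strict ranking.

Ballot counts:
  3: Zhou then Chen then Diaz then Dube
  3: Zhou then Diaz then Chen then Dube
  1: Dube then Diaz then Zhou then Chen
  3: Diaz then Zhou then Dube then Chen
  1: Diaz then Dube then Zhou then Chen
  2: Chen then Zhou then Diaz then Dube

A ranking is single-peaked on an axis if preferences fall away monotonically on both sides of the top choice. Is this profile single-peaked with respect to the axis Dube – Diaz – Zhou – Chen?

yes

Axis positions: Dube=1, Diaz=2, Zhou=3, Chen=4.
Group 1 (peak Zhou at position 3): ranking walks positions 3-4-2-1, expanding outward from the peak — single-peaked.
Group 2 (peak Zhou at position 3): ranking walks positions 3-2-4-1, expanding outward from the peak — single-peaked.
Group 3 (peak Dube at position 1): ranking walks positions 1-2-3-4, expanding outward from the peak — single-peaked.
Group 4 (peak Diaz at position 2): ranking walks positions 2-3-1-4, expanding outward from the peak — single-peaked.
Group 5 (peak Diaz at position 2): ranking walks positions 2-1-3-4, expanding outward from the peak — single-peaked.
Group 6 (peak Chen at position 4): ranking walks positions 4-3-2-1, expanding outward from the peak — single-peaked.
Every ranking is single-peaked on this axis.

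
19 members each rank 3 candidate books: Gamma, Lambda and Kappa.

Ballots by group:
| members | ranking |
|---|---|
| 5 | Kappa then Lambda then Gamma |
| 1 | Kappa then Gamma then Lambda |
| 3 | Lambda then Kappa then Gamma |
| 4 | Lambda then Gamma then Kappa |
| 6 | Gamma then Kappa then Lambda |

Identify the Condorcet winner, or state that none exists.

Pairwise majorities:
Gamma vs Lambda: 7 to 12, Lambda.
Gamma vs Kappa: Gamma is ranked higher on 4+6 = 10 ballots, Kappa on 9. Gamma wins 10–9.
Lambda vs Kappa: Lambda is ranked higher on 3+4 = 7 ballots, Kappa on 12. Kappa wins 12–7.
No book is unbeaten: Gamma loses to Lambda; Lambda loses to Kappa; Kappa loses to Gamma. In particular Gamma > Kappa > Lambda > Gamma is a majority cycle — no Condorcet winner exists.

none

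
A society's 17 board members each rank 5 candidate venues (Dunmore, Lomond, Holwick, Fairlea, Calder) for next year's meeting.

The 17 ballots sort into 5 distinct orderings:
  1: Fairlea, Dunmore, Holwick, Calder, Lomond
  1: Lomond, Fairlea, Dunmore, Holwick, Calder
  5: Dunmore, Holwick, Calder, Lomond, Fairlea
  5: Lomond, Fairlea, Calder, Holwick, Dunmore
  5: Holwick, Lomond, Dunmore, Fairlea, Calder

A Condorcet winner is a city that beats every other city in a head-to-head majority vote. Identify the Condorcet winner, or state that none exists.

Holwick

Pairwise majorities:
Dunmore vs Lomond: Lomond, 11–6.
Dunmore–Holwick: Holwick 10–7.
Dunmore vs Fairlea: Dunmore wins 10–7.
Dunmore vs Calder: Dunmore, 12–5.
Lomond vs Holwick: Holwick wins 11–6.
Lomond–Fairlea: Lomond 16–1.
Lomond–Calder: Lomond 11–6.
Holwick vs Fairlea: Holwick, 10–7.
Holwick vs Calder: Holwick, 12–5.
Fairlea–Calder: Fairlea 12–5.
Holwick defeats every rival head-to-head and is the Condorcet winner.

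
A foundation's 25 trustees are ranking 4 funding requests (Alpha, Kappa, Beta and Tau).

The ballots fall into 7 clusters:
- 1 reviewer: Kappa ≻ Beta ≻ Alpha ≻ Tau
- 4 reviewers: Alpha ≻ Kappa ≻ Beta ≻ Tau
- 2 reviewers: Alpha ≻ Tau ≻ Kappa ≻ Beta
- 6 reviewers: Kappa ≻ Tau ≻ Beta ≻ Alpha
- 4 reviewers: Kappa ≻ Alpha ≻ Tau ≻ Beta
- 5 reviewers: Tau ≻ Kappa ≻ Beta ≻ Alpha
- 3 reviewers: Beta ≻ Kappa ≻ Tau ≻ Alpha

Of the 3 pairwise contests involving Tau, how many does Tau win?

2

Tau against each rival (25 reviewers):
Tau–Alpha: Tau 14–11.
Tau vs Kappa: 2+5 = 7 for Tau, 18 for Kappa — Kappa by 18–7.
Tau–Beta: Tau 17–8.
Tau beats Alpha, Beta; loses to Kappa — 2 pairwise wins.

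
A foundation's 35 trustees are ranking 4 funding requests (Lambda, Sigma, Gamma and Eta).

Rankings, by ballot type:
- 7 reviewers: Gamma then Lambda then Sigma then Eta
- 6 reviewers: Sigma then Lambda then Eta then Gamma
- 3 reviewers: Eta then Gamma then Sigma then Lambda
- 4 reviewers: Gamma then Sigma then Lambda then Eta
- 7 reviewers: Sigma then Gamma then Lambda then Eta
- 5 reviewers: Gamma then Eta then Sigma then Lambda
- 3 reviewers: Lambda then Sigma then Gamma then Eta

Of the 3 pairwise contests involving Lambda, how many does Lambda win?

1

Lambda against each rival (35 reviewers):
Lambda vs Sigma: Sigma wins 25–10.
Lambda vs Gamma: Gamma, 26–9.
Lambda–Eta: Lambda 27–8.
Lambda beats Eta; loses to Sigma, Gamma — 1 pairwise win.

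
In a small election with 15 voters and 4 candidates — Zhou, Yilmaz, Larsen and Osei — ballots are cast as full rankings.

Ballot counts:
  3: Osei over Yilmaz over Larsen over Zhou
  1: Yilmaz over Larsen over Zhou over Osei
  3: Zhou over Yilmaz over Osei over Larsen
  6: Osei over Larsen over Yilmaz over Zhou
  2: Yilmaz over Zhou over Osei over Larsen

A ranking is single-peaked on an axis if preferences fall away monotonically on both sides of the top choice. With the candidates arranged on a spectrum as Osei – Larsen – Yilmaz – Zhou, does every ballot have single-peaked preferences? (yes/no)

no

Axis positions: Osei=1, Larsen=2, Yilmaz=3, Zhou=4.
Faction 1: ranking walks positions 1-3-2-4; Yilmaz is ranked above Larsen even though Larsen lies between Yilmaz and the peak Osei on the axis — preferences dip and rise again. Not single-peaked.
Faction 2 (peak Yilmaz at position 3): ranking walks positions 3-2-4-1, expanding outward from the peak — single-peaked.
Faction 3: ranking walks positions 4-3-1-2; Osei is ranked above Larsen even though Larsen lies between Osei and the peak Zhou on the axis — preferences dip and rise again. Not single-peaked.
Faction 4 (peak Osei at position 1): ranking walks positions 1-2-3-4, expanding outward from the peak — single-peaked.
Faction 5: ranking walks positions 3-4-1-2; Osei is ranked above Larsen even though Larsen lies between Osei and the peak Yilmaz on the axis — preferences dip and rise again. Not single-peaked.
Faction 1 violates single-peakedness, so the profile is not single-peaked on this axis.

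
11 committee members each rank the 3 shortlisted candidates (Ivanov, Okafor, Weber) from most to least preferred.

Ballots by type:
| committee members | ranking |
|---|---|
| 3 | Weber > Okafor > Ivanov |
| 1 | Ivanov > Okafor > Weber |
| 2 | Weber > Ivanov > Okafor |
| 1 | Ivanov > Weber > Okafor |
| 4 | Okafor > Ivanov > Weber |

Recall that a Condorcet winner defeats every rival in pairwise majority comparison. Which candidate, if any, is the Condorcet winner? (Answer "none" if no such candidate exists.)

Check each pair by majority over 11 ballots:
Ivanov vs Okafor: 1+2+1 = 4 for Ivanov, 7 for Okafor — Okafor by 7–4.
Ivanov vs Weber: Ivanov preferred on 1+1+4 = 6 ballots; Ivanov wins 6–5.
Okafor vs Weber: Okafor preferred on 1+4 = 5 ballots; Weber wins 6–5.
No candidate is unbeaten: Ivanov loses to Okafor; Okafor loses to Weber; Weber loses to Ivanov. In particular Ivanov beats Weber beats Okafor beats Ivanov is a majority cycle — no Condorcet winner exists.

none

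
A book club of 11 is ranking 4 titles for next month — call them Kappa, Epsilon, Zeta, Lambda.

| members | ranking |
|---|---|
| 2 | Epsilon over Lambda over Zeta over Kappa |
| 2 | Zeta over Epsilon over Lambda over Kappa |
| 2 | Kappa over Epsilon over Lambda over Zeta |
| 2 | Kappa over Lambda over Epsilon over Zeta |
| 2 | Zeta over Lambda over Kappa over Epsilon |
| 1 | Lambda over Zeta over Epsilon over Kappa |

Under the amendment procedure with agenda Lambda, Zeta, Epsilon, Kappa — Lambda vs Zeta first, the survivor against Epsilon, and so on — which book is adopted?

Round 1: Lambda vs Zeta — 7–4, Lambda advances.
Round 2: Lambda vs Epsilon — 5–6, Epsilon advances.
Round 3: Epsilon vs Kappa — 5–6, Kappa advances.
The agenda winner is Kappa.

Kappa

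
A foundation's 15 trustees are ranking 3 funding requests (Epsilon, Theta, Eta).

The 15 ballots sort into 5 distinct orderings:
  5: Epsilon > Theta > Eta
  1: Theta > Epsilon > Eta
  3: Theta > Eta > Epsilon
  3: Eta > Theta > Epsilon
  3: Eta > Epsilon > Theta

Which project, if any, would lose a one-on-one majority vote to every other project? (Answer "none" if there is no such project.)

Pairwise majorities:
Epsilon vs Theta: Epsilon is ranked higher on 5+3 = 8 ballots, Theta on 7. Epsilon wins 8–7.
Epsilon–Eta: Eta 9–6.
Theta vs Eta: 5+1+3 = 9 for Theta, 6 for Eta — Theta by 9–6.
No project is winless: Epsilon beats Theta; Theta beats Eta; Eta beats Epsilon. There is no Condorcet loser.

none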